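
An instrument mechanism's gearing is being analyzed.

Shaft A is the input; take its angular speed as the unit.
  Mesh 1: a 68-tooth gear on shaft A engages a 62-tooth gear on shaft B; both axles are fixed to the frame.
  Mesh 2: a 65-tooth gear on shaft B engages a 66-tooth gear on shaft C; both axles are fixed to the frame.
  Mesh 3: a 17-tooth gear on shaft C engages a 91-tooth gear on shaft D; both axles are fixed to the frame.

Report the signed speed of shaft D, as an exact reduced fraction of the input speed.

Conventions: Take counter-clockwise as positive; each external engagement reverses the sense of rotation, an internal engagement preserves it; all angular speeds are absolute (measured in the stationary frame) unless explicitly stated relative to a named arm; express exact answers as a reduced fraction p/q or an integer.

-1445/7161

3-mesh fixed-axis compound train (all bearings frame-fixed)
mesh 1 [68T→62T]: |ω|/ω_in = 1×68/62 = 34/31, sense flips to −
mesh 2 [65T→66T]: |ω|/ω_in = (34/31)×65/66 = 1105/1023, sense flips to +
mesh 3 [17T→91T]: |ω|/ω_in = (1105/1023)×17/91 = 1445/7161, sense flips to −
signed output speed (× input speed) = -1445/7161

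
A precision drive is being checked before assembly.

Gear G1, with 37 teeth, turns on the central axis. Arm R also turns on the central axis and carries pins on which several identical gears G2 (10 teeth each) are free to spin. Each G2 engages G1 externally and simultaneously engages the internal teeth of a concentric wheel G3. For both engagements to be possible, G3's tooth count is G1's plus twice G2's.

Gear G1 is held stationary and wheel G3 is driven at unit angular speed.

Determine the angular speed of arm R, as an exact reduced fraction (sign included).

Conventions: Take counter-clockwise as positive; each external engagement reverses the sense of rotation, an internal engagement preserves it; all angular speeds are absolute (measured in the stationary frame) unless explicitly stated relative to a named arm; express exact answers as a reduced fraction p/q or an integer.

57/94

class = planetary set [G3 = 37+2·10 = 57; Willis about the carrier]
ring teeth: 37 + 2·10 = 57
37(ω_sun−ω_arm) = −57(ω_ring−ω_arm),  ω_sun = 0, ω_ring = 1
37(0−ω_arm) = −57(1−ω_arm)  ⇒  94·ω_arm = 57  ⇒  ω_arm = 57/94
exact speed ratio = 57/94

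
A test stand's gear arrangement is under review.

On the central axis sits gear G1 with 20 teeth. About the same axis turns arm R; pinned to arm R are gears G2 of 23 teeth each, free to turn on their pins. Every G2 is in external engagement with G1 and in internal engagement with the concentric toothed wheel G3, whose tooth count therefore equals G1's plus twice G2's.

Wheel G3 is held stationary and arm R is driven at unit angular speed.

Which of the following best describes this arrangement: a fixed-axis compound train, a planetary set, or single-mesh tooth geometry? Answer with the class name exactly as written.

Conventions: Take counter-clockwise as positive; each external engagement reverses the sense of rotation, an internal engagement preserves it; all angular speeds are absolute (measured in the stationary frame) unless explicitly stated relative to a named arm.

class = planetary set [G3 = 20+2·23 = 66; Willis about the carrier]
classification: planetary set

planetary set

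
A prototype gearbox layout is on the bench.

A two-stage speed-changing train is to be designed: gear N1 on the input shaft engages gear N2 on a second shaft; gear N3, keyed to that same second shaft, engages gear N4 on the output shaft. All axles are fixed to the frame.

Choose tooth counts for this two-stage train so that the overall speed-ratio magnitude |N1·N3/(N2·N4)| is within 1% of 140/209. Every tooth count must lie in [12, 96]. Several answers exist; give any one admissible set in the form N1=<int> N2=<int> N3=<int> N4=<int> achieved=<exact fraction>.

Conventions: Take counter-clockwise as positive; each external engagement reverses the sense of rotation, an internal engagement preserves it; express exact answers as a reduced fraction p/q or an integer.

N1=14 N2=19 N3=20 N4=22 achieved=140/209

2-stage fixed-axis compound train for ratio 140/209
target = 140/209 in lowest terms: an exact hit needs N1·N3 = k·140 and N2·N4 = k·209 for one integer k, every count in [12, 96]; additionally prefer no 1:1 stage (N1 ≠ N2, N3 ≠ N4)
k = 1: no 1:1-free in-range split of k·140 and k·209 into factor pairs; take k = 2
k = 2: N1·N3 = 280 = 14·20, N2·N4 = 418 = 19·22
achieved = 14·20/(19·22) = 140/209; |achieved − target| = 0 ≤ 7/1045 ✓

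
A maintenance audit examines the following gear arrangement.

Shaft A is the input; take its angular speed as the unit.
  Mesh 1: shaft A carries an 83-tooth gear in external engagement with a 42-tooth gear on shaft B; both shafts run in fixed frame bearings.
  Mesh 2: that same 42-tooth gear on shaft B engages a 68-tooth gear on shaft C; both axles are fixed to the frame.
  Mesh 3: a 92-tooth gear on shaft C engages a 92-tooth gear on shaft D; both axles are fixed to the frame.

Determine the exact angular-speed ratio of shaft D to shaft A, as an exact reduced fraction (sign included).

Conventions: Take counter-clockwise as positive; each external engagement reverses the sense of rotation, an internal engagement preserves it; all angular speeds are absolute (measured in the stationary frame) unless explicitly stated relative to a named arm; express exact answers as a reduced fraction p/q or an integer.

class = fixed-axis compound train [3 meshes; 3 ratios multiply, 3 sense flips]
mesh 1 [83T→42T]: running ratio 83/42, sense −
mesh 2 [42T→68T]: running ratio 83/68, sense +
mesh 3 [92T→92T]: running ratio 83/68, sense −
ω_out/ω_in = -83/68

-83/68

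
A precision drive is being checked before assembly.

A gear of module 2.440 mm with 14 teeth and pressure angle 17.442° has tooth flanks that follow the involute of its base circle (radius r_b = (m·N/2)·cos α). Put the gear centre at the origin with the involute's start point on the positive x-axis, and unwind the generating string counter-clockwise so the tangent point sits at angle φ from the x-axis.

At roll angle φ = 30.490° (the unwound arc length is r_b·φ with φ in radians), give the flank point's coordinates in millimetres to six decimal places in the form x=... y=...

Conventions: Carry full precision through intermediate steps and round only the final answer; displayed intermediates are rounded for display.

x=18.441088 y=0.795573

single-mesh involute tooth geometry (14T wheel at module 2.440)
pitch radius r_p = m·N/2 = 2.440·14/2 = 17.080000
base radius r_b = r_p·cos α = 17.080000·cos 17.442° = 16.294676
roll angle φ = 30.490° = 0.53215089 rad
x = r_b·(cos φ + φ·sin φ) = 18.441088
y = r_b·(sin φ − φ·cos φ) = 0.795573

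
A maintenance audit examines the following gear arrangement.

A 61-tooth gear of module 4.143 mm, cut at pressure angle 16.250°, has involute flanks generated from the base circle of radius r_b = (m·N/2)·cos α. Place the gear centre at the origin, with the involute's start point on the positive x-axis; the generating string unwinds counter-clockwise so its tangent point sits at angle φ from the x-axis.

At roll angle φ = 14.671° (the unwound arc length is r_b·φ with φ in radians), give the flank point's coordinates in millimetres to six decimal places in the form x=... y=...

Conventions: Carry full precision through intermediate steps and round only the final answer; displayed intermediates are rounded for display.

x=125.225363 y=0.674448

topology: single-mesh involute geometry — m = 4.143, N = 61
pitch radius r_p = m·N/2 = 4.143·61/2 = 126.361500
base radius r_b = r_p·cos α = 126.361500·cos 16.250° = 121.313340
roll angle φ = 14.671° = 0.25605725 rad
x = r_b·(cos φ + φ·sin φ) = 125.225363
y = r_b·(sin φ − φ·cos φ) = 0.674448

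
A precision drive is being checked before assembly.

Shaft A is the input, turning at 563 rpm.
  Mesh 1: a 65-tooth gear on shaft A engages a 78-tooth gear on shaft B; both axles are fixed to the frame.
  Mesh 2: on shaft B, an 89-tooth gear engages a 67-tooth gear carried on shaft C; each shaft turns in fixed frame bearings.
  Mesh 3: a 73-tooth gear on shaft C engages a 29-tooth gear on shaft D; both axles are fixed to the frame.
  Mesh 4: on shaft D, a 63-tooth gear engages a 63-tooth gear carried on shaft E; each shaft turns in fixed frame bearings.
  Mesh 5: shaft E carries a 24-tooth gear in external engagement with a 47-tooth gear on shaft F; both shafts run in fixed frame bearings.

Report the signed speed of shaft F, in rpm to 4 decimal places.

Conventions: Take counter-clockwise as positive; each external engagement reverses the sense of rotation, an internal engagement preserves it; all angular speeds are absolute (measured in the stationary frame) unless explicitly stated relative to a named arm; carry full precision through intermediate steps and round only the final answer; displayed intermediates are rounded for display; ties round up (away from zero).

topology: fixed-axis compound train — 5 meshes, A→F
mesh 1 [65T→78T]: ω = 563.0000×65/78 = 469.1667 rpm, sense flips to −
mesh 2 [89T→67T]: ω = 469.1667×89/67 = 623.2214 rpm, sense flips to +
mesh 3 [73T→29T]: ω = 623.2214×73/29 = 1568.7987 rpm, sense flips to −
mesh 4 [63T→63T]: ω = 1568.7987×63/63 = 1568.7987 rpm, sense flips to +
mesh 5 [24T→47T]: ω = 1568.7987×24/47 = 801.0887 rpm, sense flips to −
signed output speed = -801.0887 rpm

-801.0887 rpm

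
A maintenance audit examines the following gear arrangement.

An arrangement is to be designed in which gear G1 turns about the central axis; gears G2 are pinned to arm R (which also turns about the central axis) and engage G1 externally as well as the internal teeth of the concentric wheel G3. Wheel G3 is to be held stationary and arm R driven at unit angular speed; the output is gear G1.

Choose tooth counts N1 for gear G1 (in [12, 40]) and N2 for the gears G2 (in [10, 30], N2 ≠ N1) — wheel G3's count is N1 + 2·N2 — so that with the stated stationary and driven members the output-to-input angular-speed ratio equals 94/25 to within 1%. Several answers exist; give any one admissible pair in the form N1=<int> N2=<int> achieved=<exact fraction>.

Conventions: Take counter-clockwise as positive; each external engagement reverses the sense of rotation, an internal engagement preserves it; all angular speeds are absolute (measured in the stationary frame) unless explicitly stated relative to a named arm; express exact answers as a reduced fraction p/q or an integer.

N1=25 N2=22 achieved=94/25

design class (target 94/25): planetary set
Willis with ω_ring = 0: ω_sun/ω_arm = (N1+N3)/N1; set equal to 94/25  ⇒  N3/N1 = 94/25 − 1 = 69/25
N3 = N1 + 2·N2  ⇒  N2/N1 = (N3/N1 − 1)/2 = (69/25 − 1)/2 = 22/25
smallest multiple with N1 ≥ 12 and N2 ≥ 10: k = 1  ⇒  N1 = 1·25 = 25, N2 = 1·22 = 22 (N1 ≤ 40, N2 ≤ 30, N2 ≠ N1 ✓), N3 = 25 + 2·22 = 69
check: (N1+N3)/N1 with N1 = 25, N3 = 69 gives 94/25; |achieved − target| = 0 ≤ 47/1250 ✓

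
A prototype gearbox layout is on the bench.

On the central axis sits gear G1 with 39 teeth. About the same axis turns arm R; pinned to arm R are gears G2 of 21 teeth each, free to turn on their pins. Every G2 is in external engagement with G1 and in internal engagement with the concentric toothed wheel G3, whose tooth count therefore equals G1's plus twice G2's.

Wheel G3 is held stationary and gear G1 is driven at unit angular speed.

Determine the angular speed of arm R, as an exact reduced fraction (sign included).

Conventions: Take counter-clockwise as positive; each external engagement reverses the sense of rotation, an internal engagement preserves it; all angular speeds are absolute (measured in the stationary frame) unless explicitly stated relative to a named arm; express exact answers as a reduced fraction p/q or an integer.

13/40

planetary set (39T centre, 21T on arm, 81T internal) — Willis relation
ring teeth: 39 + 2·21 = 81
39(ω_sun−ω_arm) = −81(ω_ring−ω_arm),  ω_ring = 0, ω_sun = 1
39(1−ω_arm) = −81(0−ω_arm)  ⇒  120·ω_arm = 39  ⇒  ω_arm = 13/40
exact speed ratio = 13/40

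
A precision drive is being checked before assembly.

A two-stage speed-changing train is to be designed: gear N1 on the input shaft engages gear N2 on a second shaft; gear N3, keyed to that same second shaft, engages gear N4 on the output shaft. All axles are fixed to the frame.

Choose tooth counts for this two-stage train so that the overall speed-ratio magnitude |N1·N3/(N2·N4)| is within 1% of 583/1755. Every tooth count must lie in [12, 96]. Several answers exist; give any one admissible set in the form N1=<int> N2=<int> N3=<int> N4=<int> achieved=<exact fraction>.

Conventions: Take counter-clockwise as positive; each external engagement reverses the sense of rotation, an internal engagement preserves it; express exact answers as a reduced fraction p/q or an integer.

N1=22 N2=39 N3=53 N4=90 achieved=583/1755

topology: fixed-axis compound train — 2 stages, target 583/1755
target = 583/1755 in lowest terms: an exact hit needs N1·N3 = k·583 and N2·N4 = k·1755 for one integer k, every count in [12, 96]; additionally prefer no 1:1 stage (N1 ≠ N2, N3 ≠ N4)
k = 1: no 1:1-free in-range split of k·583 and k·1755 into factor pairs; take k = 2
k = 2: N1·N3 = 1166 = 22·53, N2·N4 = 3510 = 39·90
achieved = 22·53/(39·90) = 583/1755; |achieved − target| = 0 ≤ 583/175500 ✓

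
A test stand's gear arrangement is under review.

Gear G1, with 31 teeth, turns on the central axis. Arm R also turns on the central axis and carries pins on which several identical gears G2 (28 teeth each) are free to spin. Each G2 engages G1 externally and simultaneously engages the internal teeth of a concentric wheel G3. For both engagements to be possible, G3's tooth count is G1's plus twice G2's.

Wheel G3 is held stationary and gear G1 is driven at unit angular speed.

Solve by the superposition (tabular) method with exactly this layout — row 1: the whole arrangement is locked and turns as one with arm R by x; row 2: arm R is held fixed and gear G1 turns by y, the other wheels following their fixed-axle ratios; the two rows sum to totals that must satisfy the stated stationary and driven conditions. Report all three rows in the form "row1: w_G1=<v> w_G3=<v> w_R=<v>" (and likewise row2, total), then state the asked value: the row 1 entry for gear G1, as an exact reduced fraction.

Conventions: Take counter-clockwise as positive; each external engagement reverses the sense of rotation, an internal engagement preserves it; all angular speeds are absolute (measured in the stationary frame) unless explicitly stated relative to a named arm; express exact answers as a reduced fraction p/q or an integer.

planetary set (31T centre, 28T on arm, 87T internal) — Willis relation
row 1 — lock + rotate with arm: ω_sun = ω_ring = ω_arm = x
row 2 (arm held, sun turns y): ω_ring = −(31/87)·y, ω_arm = 0
boundary: total ω_ring = x − (31/87)·y = 0 and total ω_sun = x + y = 1  ⇒  y = 87/118, x = 31/118
row 2 ring = −(31/87)·87/118 = -31/118
totals (row 1 + row 2): sun 31/118 + 87/118 = 1, ring 31/118 + (-31/118) = 0, arm 31/118 + 0 = 31/118
asked cell (row1, sun) = 31/118

row1: w_G1=31/118 w_G3=31/118 w_R=31/118
row2: w_G1=87/118 w_G3=-31/118 w_R=0
total: w_G1=1 w_G3=0 w_R=31/118
asked value: 31/118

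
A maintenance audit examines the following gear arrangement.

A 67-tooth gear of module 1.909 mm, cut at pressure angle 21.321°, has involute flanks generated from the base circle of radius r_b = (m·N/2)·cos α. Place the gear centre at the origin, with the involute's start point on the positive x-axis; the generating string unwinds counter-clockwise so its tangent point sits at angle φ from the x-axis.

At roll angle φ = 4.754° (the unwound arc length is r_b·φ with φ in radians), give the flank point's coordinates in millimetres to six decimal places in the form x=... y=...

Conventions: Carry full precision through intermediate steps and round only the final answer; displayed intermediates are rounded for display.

x=59.779251 y=0.011336

class = single-mesh tooth geometry [base-circle involute, m = 1.909, 67T]
pitch radius r_p = m·N/2 = 1.909·67/2 = 63.951500
base radius r_b = r_p·cos α = 63.951500·cos 21.321° = 59.574533
roll angle φ = 4.754° = 0.08297295 rad
x = r_b·(cos φ + φ·sin φ) = 59.779251
y = r_b·(sin φ − φ·cos φ) = 0.011336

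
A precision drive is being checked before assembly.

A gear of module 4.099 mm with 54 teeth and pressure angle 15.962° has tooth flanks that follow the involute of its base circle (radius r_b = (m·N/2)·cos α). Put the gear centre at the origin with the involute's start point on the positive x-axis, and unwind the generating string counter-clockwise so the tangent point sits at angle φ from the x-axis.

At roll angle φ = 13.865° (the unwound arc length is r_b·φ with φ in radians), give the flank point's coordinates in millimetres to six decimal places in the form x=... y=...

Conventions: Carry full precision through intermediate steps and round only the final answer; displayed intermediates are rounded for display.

recognized (one wheel, involute flank): single-mesh tooth geometry, m = 4.099, N = 54
pitch radius r_p = m·N/2 = 4.099·54/2 = 110.673000
base radius r_b = r_p·cos α = 110.673000·cos 15.962° = 106.405924
roll angle φ = 13.865° = 0.24198990 rad
x = r_b·(cos φ + φ·sin φ) = 109.475980
y = r_b·(sin φ − φ·cos φ) = 0.499679

x=109.475980 y=0.499679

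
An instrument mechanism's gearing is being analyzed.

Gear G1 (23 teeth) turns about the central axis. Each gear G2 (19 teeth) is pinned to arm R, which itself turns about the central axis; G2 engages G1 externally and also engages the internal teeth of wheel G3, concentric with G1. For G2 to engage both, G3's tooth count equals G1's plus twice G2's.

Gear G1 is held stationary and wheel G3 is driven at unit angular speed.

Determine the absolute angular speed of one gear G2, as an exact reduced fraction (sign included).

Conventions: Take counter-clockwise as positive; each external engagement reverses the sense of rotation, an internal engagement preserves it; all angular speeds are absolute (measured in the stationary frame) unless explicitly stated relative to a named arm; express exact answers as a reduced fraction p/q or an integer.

61/38

planetary set (23T centre, 19T on arm, 61T internal) — Willis relation
ring teeth: 23 + 2·19 = 61
23(ω_sun−ω_arm) = −61(ω_ring−ω_arm),  ω_sun = 0, ω_ring = 1
23(0−ω_arm) = −61(1−ω_arm)  ⇒  84·ω_arm = 61  ⇒  ω_arm = 61/84
sun–planet mesh: 23·(0−61/84) = −19·(ω_p−ω_arm)  ⇒  ω_p−ω_arm = 1403/1596
ω_p = 61/84 + 1403/1596 = 61/38
exact speed ratio = 61/38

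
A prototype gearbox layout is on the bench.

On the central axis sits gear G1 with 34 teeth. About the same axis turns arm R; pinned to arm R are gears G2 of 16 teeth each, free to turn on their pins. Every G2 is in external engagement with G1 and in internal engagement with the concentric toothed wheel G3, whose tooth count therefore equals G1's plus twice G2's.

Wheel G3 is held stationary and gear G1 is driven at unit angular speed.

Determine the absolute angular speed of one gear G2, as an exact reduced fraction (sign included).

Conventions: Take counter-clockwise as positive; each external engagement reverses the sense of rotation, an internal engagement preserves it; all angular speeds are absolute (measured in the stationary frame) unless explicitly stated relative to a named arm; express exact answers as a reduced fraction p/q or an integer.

-17/16

class = planetary set [G3 = 34+2·16 = 66; Willis about the carrier]
ring teeth: 34 + 2·16 = 66
34(ω_sun−ω_arm) = −66(ω_ring−ω_arm),  ω_ring = 0, ω_sun = 1
34(1−ω_arm) = −66(0−ω_arm)  ⇒  100·ω_arm = 34  ⇒  ω_arm = 17/50
sun–planet mesh: 34·(1−17/50) = −16·(ω_p−ω_arm)  ⇒  ω_p−ω_arm = -561/400
ω_p = 17/50 − 561/400 = -17/16
exact speed ratio = -17/16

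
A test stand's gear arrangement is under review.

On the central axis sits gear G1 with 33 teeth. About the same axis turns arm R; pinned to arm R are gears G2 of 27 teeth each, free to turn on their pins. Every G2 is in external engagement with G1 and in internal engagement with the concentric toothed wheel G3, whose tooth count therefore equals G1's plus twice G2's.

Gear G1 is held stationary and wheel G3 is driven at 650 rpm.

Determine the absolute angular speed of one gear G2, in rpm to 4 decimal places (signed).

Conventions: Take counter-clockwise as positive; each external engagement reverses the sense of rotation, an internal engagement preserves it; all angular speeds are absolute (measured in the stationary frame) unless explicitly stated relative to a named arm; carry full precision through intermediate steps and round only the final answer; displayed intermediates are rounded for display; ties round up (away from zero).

+1047.2222 rpm

recognized (axles ride arm R): planetary set, 33/27/87 teeth
normalise by the input: solve with ω_ring = 1, then scale by 650 rpm
ring teeth: 33 + 2·27 = 87
33(ω_sun−ω_arm) = −87(ω_ring−ω_arm),  ω_sun = 0, ω_ring = 1
33(0−ω_arm) = −87(1−ω_arm)  ⇒  120·ω_arm = 87  ⇒  ω_arm = 29/40
sun–planet mesh: 33·(0−29/40) = −27·(ω_p−ω_arm)  ⇒  ω_p−ω_arm = 319/360
ω_p = 29/40 + 319/360 = 29/18
scale: ω_p = 29/18 × 650 rpm = +1047.2222 rpm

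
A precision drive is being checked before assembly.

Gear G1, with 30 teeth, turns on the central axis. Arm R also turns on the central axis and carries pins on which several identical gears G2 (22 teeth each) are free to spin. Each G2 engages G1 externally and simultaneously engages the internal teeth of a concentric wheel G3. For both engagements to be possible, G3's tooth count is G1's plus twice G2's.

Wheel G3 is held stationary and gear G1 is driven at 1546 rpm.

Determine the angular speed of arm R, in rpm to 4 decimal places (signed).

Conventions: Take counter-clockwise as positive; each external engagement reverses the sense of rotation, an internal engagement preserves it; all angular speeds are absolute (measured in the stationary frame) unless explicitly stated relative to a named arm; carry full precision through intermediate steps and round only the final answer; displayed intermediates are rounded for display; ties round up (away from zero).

class = planetary set [G3 = 30+2·22 = 74; Willis about the carrier]
normalise by the input: solve with ω_sun = 1, then scale by 1546 rpm
ring teeth: 30 + 2·22 = 74
30(ω_sun−ω_arm) = −74(ω_ring−ω_arm),  ω_ring = 0, ω_sun = 1
30(1−ω_arm) = −74(0−ω_arm)  ⇒  104·ω_arm = 30  ⇒  ω_arm = 15/52
scale: ω_arm = 15/52 × 1546 rpm = +445.9615 rpm

+445.9615 rpm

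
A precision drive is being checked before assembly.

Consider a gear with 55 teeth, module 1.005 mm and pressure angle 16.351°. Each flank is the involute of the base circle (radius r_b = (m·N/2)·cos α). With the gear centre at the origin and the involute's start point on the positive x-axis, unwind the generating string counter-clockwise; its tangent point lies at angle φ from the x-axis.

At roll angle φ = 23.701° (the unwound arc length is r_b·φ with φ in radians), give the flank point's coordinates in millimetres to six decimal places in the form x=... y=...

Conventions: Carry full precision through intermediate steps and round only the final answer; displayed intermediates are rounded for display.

class = single-mesh tooth geometry [base-circle involute, m = 1.005, 55T]
pitch radius r_p = m·N/2 = 1.005·55/2 = 27.637500
base radius r_b = r_p·cos α = 27.637500·cos 16.351° = 26.519704
roll angle φ = 23.701° = 0.41366049 rad
x = r_b·(cos φ + φ·sin φ) = 28.692519
y = r_b·(sin φ − φ·cos φ) = 0.615077

x=28.692519 y=0.615077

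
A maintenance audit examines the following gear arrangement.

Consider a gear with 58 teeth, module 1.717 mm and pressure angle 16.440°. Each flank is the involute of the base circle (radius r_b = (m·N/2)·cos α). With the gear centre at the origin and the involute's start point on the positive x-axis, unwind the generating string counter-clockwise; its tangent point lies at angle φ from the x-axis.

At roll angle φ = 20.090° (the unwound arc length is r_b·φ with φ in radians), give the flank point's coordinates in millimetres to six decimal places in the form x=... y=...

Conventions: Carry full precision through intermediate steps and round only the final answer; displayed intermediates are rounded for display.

single-mesh involute tooth geometry (58T wheel at module 1.717)
pitch radius r_p = m·N/2 = 1.717·58/2 = 49.793000
base radius r_b = r_p·cos α = 49.793000·cos 16.440° = 47.757294
roll angle φ = 20.090° = 0.35063665 rad
x = r_b·(cos φ + φ·sin φ) = 50.603458
y = r_b·(sin φ − φ·cos φ) = 0.677862

x=50.603458 y=0.677862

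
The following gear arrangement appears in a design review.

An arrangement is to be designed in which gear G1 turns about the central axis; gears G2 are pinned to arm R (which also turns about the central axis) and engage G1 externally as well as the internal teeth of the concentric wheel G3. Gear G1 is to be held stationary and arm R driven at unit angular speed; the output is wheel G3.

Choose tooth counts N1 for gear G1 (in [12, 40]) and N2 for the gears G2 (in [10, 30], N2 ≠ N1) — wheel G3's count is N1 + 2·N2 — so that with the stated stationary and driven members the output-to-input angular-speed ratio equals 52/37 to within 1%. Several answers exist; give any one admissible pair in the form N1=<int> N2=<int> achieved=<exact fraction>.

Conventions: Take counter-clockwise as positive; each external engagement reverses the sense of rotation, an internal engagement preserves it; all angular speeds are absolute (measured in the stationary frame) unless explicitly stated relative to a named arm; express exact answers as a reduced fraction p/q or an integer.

N1=15 N2=11 achieved=52/37

class = planetary set [ratio 52/37 wanted; Willis about the carrier]
Willis with ω_sun = 0: ω_ring/ω_arm = (N1+N3)/N3; set equal to 52/37  ⇒  N3/N1 = 1/(52/37 − 1) = 37/15
N3 = N1 + 2·N2  ⇒  N2/N1 = (N3/N1 − 1)/2 = (37/15 − 1)/2 = 11/15
smallest multiple with N1 ≥ 12 and N2 ≥ 10: k = 1  ⇒  N1 = 1·15 = 15, N2 = 1·11 = 11 (N1 ≤ 40, N2 ≤ 30, N2 ≠ N1 ✓), N3 = 15 + 2·11 = 37
check: (N1+N3)/N3 with N1 = 15, N3 = 37 gives 52/37; |achieved − target| = 0 ≤ 13/925 ✓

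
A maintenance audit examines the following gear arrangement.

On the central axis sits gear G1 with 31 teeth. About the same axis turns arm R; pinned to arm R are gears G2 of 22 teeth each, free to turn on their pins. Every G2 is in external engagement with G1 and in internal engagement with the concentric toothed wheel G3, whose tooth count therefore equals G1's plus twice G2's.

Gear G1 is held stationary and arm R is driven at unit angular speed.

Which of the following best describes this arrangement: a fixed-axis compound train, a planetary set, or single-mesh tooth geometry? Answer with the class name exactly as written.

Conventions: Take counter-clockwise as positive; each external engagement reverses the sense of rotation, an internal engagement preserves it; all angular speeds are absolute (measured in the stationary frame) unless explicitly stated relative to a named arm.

recognized (axles ride arm R): planetary set, 31/22/75 teeth
classification: planetary set

planetary set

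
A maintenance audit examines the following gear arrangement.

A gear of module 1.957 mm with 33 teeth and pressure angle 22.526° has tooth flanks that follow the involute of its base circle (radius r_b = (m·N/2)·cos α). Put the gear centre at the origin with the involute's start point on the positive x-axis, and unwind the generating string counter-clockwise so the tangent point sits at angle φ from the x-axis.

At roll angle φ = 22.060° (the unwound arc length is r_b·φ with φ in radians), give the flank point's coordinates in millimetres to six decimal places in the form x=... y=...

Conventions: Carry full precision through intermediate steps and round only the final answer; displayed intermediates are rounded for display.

x=31.956436 y=0.559093

class = single-mesh tooth geometry [base-circle involute, m = 1.957, 33T]
pitch radius r_p = m·N/2 = 1.957·33/2 = 32.290500
base radius r_b = r_p·cos α = 32.290500·cos 22.526° = 29.826922
roll angle φ = 22.060° = 0.38501963 rad
x = r_b·(cos φ + φ·sin φ) = 31.956436
y = r_b·(sin φ − φ·cos φ) = 0.559093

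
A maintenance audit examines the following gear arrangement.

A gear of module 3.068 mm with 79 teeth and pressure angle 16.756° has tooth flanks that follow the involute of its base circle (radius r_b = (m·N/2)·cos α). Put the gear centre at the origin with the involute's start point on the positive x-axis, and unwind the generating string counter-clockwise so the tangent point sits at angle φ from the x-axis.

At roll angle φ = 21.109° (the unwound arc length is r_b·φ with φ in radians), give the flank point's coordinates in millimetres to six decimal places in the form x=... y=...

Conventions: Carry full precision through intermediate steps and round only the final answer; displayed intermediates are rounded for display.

x=123.650706 y=1.908171

recognized (one wheel, involute flank): single-mesh tooth geometry, m = 3.068, N = 79
pitch radius r_p = m·N/2 = 3.068·79/2 = 121.186000
base radius r_b = r_p·cos α = 121.186000·cos 16.756° = 116.040585
roll angle φ = 21.109° = 0.36842155 rad
x = r_b·(cos φ + φ·sin φ) = 123.650706
y = r_b·(sin φ − φ·cos φ) = 1.908171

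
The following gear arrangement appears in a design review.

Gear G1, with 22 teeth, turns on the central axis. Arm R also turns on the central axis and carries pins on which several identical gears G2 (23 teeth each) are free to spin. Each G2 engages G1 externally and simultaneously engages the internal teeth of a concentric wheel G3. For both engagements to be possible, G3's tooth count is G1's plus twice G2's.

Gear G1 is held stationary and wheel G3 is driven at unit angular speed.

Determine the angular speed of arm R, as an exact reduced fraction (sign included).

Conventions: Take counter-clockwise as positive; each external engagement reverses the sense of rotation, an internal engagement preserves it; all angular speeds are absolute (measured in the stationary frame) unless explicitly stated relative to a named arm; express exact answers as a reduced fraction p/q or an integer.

topology: planetary set — G1 22T / G2 23T / G3 68T, arm = carrier (Willis)
ring teeth: 22 + 2·23 = 68
22(ω_sun−ω_arm) = −68(ω_ring−ω_arm),  ω_sun = 0, ω_ring = 1
22(0−ω_arm) = −68(1−ω_arm)  ⇒  90·ω_arm = 68  ⇒  ω_arm = 34/45
exact speed ratio = 34/45

34/45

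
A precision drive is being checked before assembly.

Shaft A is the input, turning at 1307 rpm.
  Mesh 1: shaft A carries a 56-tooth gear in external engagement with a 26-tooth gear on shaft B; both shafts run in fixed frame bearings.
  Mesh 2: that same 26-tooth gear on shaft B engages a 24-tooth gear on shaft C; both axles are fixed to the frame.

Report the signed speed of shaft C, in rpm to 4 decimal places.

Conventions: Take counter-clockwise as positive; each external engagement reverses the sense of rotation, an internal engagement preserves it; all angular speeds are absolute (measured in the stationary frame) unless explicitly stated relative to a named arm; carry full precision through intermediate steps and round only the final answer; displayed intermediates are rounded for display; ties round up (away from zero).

2-mesh fixed-axis compound train (all bearings frame-fixed)
mesh 1 [56T→26T]: ω = 1307.0000×56/26 = 2815.0769 rpm, sense flips to −
mesh 2 [26T→24T]: ω = 2815.0769×26/24 = 3049.6667 rpm, sense flips to +
signed output speed = +3049.6667 rpm

+3049.6667 rpm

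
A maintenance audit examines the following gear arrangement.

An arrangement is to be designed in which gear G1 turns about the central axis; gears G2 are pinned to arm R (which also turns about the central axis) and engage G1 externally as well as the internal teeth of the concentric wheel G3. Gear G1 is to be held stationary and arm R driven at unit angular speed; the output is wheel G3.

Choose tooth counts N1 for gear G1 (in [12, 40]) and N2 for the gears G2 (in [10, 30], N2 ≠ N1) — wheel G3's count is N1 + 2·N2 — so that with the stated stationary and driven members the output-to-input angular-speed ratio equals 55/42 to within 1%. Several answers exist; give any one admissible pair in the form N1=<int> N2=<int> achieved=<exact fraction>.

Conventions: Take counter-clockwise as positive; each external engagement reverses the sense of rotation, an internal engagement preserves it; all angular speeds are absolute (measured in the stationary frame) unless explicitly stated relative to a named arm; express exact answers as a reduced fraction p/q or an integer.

N1=26 N2=29 achieved=55/42

design class (target 55/42): planetary set
Willis with ω_sun = 0: ω_ring/ω_arm = (N1+N3)/N3; set equal to 55/42  ⇒  N3/N1 = 1/(55/42 − 1) = 42/13
N3 = N1 + 2·N2  ⇒  N2/N1 = (N3/N1 − 1)/2 = (42/13 − 1)/2 = 29/26
smallest multiple with N1 ≥ 12 and N2 ≥ 10: k = 1  ⇒  N1 = 1·26 = 26, N2 = 1·29 = 29 (N1 ≤ 40, N2 ≤ 30, N2 ≠ N1 ✓), N3 = 26 + 2·29 = 84
check: (N1+N3)/N3 with N1 = 26, N3 = 84 gives 55/42; |achieved − target| = 0 ≤ 11/840 ✓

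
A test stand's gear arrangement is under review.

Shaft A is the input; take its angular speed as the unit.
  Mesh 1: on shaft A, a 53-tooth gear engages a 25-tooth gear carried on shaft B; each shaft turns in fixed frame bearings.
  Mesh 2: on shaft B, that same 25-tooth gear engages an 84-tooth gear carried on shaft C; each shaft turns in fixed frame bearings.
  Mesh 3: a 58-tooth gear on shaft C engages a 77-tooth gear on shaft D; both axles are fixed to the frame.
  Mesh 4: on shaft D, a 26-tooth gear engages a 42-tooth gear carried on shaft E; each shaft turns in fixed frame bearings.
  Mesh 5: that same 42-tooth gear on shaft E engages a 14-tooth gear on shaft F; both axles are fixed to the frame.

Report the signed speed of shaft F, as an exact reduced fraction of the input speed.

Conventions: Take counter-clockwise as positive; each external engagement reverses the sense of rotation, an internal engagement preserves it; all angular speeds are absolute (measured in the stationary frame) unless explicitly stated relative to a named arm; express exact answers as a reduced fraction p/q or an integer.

5-mesh fixed-axis compound train (all bearings frame-fixed)
mesh 1 [53T→25T]: |ω|/ω_in = 1×53/25 = 53/25, sense flips to −
mesh 2 [25T→84T]: |ω|/ω_in = (53/25)×25/84 = 53/84, sense flips to +
mesh 3 [58T→77T]: |ω|/ω_in = (53/84)×58/77 = 1537/3234, sense flips to −
mesh 4 [26T→42T]: |ω|/ω_in = (1537/3234)×26/42 = 19981/67914, sense flips to +
mesh 5 [42T→14T]: |ω|/ω_in = (19981/67914)×42/14 = 19981/22638, sense flips to −
signed output speed (× input speed) = -19981/22638

-19981/22638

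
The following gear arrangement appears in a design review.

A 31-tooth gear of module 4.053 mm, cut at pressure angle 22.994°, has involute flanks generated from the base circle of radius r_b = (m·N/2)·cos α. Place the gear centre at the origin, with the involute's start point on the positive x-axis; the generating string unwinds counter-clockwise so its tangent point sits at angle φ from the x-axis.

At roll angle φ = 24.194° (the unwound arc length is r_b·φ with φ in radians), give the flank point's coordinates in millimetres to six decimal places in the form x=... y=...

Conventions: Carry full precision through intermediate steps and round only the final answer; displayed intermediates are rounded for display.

x=62.758277 y=1.425686

single-mesh involute tooth geometry (31T wheel at module 4.053)
pitch radius r_p = m·N/2 = 4.053·31/2 = 62.821500
base radius r_b = r_p·cos α = 62.821500·cos 22.994° = 57.830066
roll angle φ = 24.194° = 0.42226496 rad
x = r_b·(cos φ + φ·sin φ) = 62.758277
y = r_b·(sin φ − φ·cos φ) = 1.425686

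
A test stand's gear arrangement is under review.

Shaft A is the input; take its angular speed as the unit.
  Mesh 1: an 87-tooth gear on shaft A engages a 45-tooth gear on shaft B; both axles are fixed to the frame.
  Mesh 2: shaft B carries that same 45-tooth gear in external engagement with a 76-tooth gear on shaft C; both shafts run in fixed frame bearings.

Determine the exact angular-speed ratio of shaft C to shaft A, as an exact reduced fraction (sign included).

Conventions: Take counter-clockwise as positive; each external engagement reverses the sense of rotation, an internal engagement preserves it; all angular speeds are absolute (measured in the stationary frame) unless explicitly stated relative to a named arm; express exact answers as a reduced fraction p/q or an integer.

87/76

class = fixed-axis compound train [2 meshes; 2 ratios multiply, 2 sense flips]
mesh 1 [87T→45T]: running ratio 29/15, sense −
mesh 2 [45T→76T]: running ratio 87/76, sense +
ω_out/ω_in = 87/76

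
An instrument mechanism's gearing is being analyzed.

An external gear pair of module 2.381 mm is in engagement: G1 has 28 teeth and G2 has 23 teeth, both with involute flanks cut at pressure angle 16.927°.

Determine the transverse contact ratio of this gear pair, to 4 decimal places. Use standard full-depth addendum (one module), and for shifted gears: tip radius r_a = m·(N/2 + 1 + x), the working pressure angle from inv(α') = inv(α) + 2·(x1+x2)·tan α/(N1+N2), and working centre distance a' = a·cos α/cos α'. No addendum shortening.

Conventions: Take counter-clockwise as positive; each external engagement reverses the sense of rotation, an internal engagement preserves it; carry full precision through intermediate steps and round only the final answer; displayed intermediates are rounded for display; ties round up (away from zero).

topology: single-mesh involute geometry — m = 2.381, 28T/23T pair
base radii: r_b1 = 31.889854, r_b2 = 26.195237
tip radii: r_a1 = 35.715000, r_a2 = 29.762500
no profile shift: α' = α, a' = a
action lengths: √(r_a1²−r_b1²) = 16.080996, √(r_a2²−r_b2²) = 14.128551
base pitch p_b = π·m·cos α = 7.156067
CR = (16.080996 + 14.128551 − 60.715500·sin 16.92700°)/7.156067 = 1.751248
contact ratio ≈ 1.7512

1.7512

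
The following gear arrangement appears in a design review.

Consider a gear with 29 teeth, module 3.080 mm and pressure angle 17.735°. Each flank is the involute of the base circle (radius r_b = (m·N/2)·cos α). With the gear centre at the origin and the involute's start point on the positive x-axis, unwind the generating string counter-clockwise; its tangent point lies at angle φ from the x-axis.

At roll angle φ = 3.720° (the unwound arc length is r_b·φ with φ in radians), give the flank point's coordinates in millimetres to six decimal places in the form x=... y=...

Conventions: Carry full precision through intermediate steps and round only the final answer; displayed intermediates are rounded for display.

x=42.627122 y=0.003879

recognized (one wheel, involute flank): single-mesh tooth geometry, m = 3.080, N = 29
pitch radius r_p = m·N/2 = 3.080·29/2 = 44.660000
base radius r_b = r_p·cos α = 44.660000·cos 17.735° = 42.537559
roll angle φ = 3.720° = 0.06492625 rad
x = r_b·(cos φ + φ·sin φ) = 42.627122
y = r_b·(sin φ − φ·cos φ) = 0.003879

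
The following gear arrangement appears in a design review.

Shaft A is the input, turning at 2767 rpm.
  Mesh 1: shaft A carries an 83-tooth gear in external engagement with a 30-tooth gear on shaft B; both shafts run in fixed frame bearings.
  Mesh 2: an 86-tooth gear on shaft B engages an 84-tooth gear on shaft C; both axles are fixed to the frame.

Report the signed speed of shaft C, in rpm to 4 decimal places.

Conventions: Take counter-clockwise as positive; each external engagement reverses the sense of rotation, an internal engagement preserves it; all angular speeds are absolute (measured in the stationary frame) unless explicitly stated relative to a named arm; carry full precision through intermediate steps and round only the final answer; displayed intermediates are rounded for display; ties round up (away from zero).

+7837.6373 rpm

class = fixed-axis compound train [2 meshes; 2 ratios multiply, 2 sense flips]
mesh 1 [83T→30T]: ω = 2767.0000×83/30 = 7655.3667 rpm, sense flips to −
mesh 2 [86T→84T]: ω = 7655.3667×86/84 = 7837.6373 rpm, sense flips to +
signed output speed = +7837.6373 rpm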